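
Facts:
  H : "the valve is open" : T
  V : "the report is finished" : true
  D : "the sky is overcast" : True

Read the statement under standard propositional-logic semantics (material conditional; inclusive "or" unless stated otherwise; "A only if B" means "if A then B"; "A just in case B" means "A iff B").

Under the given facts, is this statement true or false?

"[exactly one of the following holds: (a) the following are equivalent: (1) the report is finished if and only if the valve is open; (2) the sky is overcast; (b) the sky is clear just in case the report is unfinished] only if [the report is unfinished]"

Values: V=T, H=T, D=T.
In symbols: (((V ↔ H) ↔ D) ⊕ (¬D ↔ ¬V)) → ¬V

V ↔ H = T ↔ T = T
(V ↔ H) ↔ D = T ↔ T = T
¬D = ¬T = F
¬V = ¬T = F
¬D ↔ ¬V = F ↔ F = T
((V ↔ H) ↔ D) ⊕ (¬D ↔ ¬V) = T ⊕ T = F
¬V = ¬T = F
(((V ↔ H) ↔ D) ⊕ (¬D ↔ ¬V)) → ¬V = F → F = T

The statement is true.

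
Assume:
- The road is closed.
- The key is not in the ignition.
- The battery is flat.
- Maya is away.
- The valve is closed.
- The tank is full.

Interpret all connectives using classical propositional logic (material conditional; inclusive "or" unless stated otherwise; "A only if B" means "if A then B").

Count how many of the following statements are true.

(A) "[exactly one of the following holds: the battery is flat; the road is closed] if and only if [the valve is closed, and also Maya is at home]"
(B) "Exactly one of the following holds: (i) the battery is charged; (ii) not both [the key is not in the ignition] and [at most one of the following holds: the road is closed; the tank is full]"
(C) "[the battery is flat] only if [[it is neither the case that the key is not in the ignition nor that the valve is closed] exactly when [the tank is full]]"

2

Let R = "the battery is charged" (F), P = "the road is closed" (T), U = "the valve is open" (F), S = "Maya is at home" (F), Q = "the key is in the ignition" (F), V = "the tank is full" (T).

(A): Formalization: (¬R ⊕ P) ↔ (¬U ∧ S)

¬R = ¬F = T
¬R ⊕ P = T ⊕ T = F
¬U = ¬F = T
¬U ∧ S = T ∧ F = F
(¬R ⊕ P) ↔ (¬U ∧ S) = F ↔ F = T
Thus (A) is true.

(B): Parsed as R ⊕ (¬Q ↑ (P ↑ V))

¬Q = ¬F = T
P ↑ V = T ↑ T = F
¬Q ↑ (P ↑ V) = T ↑ F = T
R ⊕ (¬Q ↑ (P ↑ V)) = F ⊕ T = T
So (B) is true.

(C): Formalization: ¬R → ((¬Q ↓ ¬U) ↔ V)

¬R = ¬F = T
¬Q = ¬F = T
¬U = ¬F = T
¬Q ↓ ¬U = T ↓ T = F
(¬Q ↓ ¬U) ↔ V = F ↔ T = F
¬R → ((¬Q ↓ ¬U) ↔ V) = T → F = F
So (C) is false.

True statements: 2.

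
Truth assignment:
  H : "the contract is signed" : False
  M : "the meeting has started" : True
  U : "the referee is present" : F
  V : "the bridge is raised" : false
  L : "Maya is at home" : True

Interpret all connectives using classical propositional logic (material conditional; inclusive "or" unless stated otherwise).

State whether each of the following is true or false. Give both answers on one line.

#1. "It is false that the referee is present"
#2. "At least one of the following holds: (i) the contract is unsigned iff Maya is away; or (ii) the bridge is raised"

#1: Formalization: ~U

~U = ~F = T
Hence #1 is true.

#2: This is (~H <-> ~L) | V.

~H = ~F = T
~L = ~T = F
~H <-> ~L = T <-> F = F
(~H <-> ~L) | V = F | F = F
So #2 is false.

#1 T; #2 F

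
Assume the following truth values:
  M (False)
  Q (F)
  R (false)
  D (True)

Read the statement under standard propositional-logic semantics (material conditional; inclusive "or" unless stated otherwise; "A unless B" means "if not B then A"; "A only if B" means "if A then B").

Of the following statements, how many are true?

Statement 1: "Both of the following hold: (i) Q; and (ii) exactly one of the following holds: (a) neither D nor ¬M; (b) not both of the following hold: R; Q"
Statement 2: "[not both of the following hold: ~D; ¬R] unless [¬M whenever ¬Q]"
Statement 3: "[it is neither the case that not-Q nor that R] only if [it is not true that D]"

2

Statement 1: Parsed as Q & ((D nor ~M) xor (R nand Q))

~M = ~F = T
D nor ~M = T nor T = F
R nand Q = F nand F = T
(D nor ~M) xor (R nand Q) = F xor T = T
Q & ((D nor ~M) xor (R nand Q)) = F & T = F
Thus Statement 1 is false.

Statement 2: This is (~D nand ~R) | (~Q -> ~M).

~D = ~T = F
~R = ~F = T
~D nand ~R = F nand T = T
~Q = ~F = T
~M = ~F = T
~Q -> ~M = T -> T = T
(~D nand ~R) | (~Q -> ~M) = T | T = T
So Statement 2 is true.

Statement 3: This is (~Q nor R) -> ~D.

~Q = ~F = T
~Q nor R = T nor F = F
~D = ~T = F
(~Q nor R) -> ~D = F -> F = T
Hence Statement 3 is true.

True statements: 2 (Statement 2, Statement 3).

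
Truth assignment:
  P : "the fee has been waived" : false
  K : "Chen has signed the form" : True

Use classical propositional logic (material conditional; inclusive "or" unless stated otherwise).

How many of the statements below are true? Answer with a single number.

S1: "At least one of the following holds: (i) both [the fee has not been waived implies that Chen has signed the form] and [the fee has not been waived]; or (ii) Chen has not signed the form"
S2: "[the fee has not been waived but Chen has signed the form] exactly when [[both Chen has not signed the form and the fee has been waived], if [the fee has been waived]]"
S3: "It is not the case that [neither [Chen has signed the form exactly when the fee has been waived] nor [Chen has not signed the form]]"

S1: In symbols: ((¬P → K) ∧ ¬P) ∨ ¬K

¬P = ¬F = T
¬P → K = T → T = T
¬P = ¬F = T
(¬P → K) ∧ ¬P = T ∧ T = T
¬K = ¬T = F
((¬P → K) ∧ ¬P) ∨ ¬K = T ∨ F = T
So S1 is true.

S2: Formalization: (¬P ∧ K) ↔ (P → (¬K ∧ P))

¬P = ¬F = T
¬P ∧ K = T ∧ T = T
¬K = ¬T = F
¬K ∧ P = F ∧ F = F
P → (¬K ∧ P) = F → F = T
(¬P ∧ K) ↔ (P → (¬K ∧ P)) = T ↔ T = T
Thus S2 is true.

S3: Formalization: ¬((K ↔ P) ↓ ¬K)

K ↔ P = T ↔ F = F
¬K = ¬T = F
(K ↔ P) ↓ ¬K = F ↓ F = T
¬((K ↔ P) ↓ ¬K) = ¬T = F
Thus S3 is false.

True statements: 2 (S1, S2).

2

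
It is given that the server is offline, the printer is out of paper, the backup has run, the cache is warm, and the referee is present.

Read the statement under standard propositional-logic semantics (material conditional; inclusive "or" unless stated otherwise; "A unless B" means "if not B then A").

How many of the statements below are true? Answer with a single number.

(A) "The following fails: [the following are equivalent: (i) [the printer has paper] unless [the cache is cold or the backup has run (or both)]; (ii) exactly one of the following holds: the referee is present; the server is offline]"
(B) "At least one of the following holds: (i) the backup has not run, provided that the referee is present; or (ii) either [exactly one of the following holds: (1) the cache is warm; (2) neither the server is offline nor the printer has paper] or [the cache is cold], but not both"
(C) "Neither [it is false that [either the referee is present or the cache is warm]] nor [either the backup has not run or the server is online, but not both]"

Let M = "the printer has paper" (False), H = "the cache is warm" (True), L = "the backup has run" (True), Q = "the referee is present" (True), P = "the server is online" (False).

(A): This is not ((M or (not H or L)) iff (Q xor not P)).

not H = not True = False
not H or L = False or True = True
M or (not H or L) = False or True = True
not P = not False = True
Q xor not P = True xor True = False
(M or (not H or L)) iff (Q xor not P) = True iff False = False
not ((M or (not H or L)) iff (Q xor not P)) = not False = True
Hence (A) is true.

(B): In symbols: (Q -> not L) or ((H xor (not P nor M)) xor not H)

not L = not True = False
Q -> not L = True -> False = False
not P = not False = True
not P nor M = True nor False = False
H xor (not P nor M) = True xor False = True
not H = not True = False
(H xor (not P nor M)) xor not H = True xor False = True
(Q -> not L) or ((H xor (not P nor M)) xor not H) = False or True = True
So (B) is true.

(C): Formalization: not (Q or H) nor (not L xor P)

Q or H = True or True = True
not (Q or H) = not True = False
not L = not True = False
not L xor P = False xor False = False
not (Q or H) nor (not L xor P) = False nor False = True
So (C) is true.

3 of the 3 statements are true.

3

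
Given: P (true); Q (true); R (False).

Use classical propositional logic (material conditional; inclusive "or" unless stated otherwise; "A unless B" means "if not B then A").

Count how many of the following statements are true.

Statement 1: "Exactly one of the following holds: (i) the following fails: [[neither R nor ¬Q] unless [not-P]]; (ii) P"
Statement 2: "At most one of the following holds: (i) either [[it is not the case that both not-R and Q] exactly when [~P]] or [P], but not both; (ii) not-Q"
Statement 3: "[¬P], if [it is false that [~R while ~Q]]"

2

Statement 1: This is not ((R nor not Q) or not P) xor P.

not Q = not True = False
R nor not Q = False nor False = True
not P = not True = False
(R nor not Q) or not P = True or False = True
not ((R nor not Q) or not P) = not True = False
not ((R nor not Q) or not P) xor P = False xor True = True
Thus Statement 1 is true.

Statement 2: Parsed as (((not R nand Q) iff not P) xor P) nand not Q

not R = not False = True
not R nand Q = True nand True = False
not P = not True = False
(not R nand Q) iff not P = False iff False = True
((not R nand Q) iff not P) xor P = True xor True = False
not Q = not True = False
(((not R nand Q) iff not P) xor P) nand not Q = False nand False = True
So Statement 2 is true.

Statement 3: In symbols: not (not R and not Q) -> not P

not R = not False = True
not Q = not True = False
not R and not Q = True and False = False
not (not R and not Q) = not False = True
not P = not True = False
not (not R and not Q) -> not P = True -> False = False
Hence Statement 3 is false.

True statements: 2 (Statement 1, Statement 2).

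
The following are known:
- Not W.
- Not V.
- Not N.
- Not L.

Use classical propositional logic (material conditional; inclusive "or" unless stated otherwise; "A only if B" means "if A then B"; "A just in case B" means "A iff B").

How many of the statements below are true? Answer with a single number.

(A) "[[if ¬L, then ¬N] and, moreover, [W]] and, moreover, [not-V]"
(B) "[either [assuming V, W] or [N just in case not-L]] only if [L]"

(A): This is ((not L -> not N) and W) and not V.

not L = not False = True
not N = not False = True
not L -> not N = True -> True = True
(not L -> not N) and W = True and False = False
not V = not False = True
((not L -> not N) and W) and not V = False and True = False
Hence (A) is false.

(B): Formalization: ((V -> W) or (N iff not L)) -> L

V -> W = False -> False = True
not L = not False = True
N iff not L = False iff True = False
(V -> W) or (N iff not L) = True or False = True
((V -> W) or (N iff not L)) -> L = True -> False = False
Thus (B) is false.

True statements: 0 (none).

0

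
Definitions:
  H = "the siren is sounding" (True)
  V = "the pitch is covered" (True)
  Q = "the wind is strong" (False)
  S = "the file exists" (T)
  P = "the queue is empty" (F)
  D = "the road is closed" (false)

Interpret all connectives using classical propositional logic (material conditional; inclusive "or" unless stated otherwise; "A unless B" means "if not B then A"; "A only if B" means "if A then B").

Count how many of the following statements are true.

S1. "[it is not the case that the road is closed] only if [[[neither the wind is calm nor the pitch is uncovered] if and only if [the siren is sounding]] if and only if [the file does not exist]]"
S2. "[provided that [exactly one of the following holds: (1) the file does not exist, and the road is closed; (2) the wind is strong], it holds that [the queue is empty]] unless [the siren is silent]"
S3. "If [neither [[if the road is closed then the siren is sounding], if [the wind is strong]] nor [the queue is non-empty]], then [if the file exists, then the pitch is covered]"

S1: This is not D -> (((not Q nor not V) iff H) iff not S).

not D = not False = True
not Q = not False = True
not V = not True = False
not Q nor not V = True nor False = False
(not Q nor not V) iff H = False iff True = False
not S = not True = False
((not Q nor not V) iff H) iff not S = False iff False = True
not D -> (((not Q nor not V) iff H) iff not S) = True -> True = True
So S1 is true.

S2: Formalization: (((not S and D) xor Q) -> P) or not H

not S = not True = False
not S and D = False and False = False
(not S and D) xor Q = False xor False = False
((not S and D) xor Q) -> P = False -> False = True
not H = not True = False
(((not S and D) xor Q) -> P) or not H = True or False = True
So S2 is true.

S3: In symbols: ((Q -> (D -> H)) nor not P) -> (S -> V)

D -> H = False -> True = True
Q -> (D -> H) = False -> True = True
not P = not False = True
(Q -> (D -> H)) nor not P = True nor True = False
S -> V = True -> True = True
((Q -> (D -> H)) nor not P) -> (S -> V) = False -> True = True
Thus S3 is true.

Count: 3.

3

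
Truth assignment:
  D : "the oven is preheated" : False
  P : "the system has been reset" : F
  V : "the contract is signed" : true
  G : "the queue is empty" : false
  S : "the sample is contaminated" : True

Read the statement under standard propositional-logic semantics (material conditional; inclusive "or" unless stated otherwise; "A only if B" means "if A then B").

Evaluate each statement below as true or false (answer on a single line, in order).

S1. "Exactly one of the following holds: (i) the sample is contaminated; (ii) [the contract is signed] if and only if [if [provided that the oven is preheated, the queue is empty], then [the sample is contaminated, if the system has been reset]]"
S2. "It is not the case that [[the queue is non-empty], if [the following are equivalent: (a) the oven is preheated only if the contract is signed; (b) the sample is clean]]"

S1 F / S2 F

S1: Formalization: S xor (V <-> ((D -> G) -> (P -> S)))

D -> G = F -> F = T
P -> S = F -> T = T
(D -> G) -> (P -> S) = T -> T = T
V <-> ((D -> G) -> (P -> S)) = T <-> T = T
S xor (V <-> ((D -> G) -> (P -> S))) = T xor T = F
So S1 is false.

S2: In symbols: ~(((D -> V) <-> ~S) -> ~G)

D -> V = F -> T = T
~S = ~T = F
(D -> V) <-> ~S = T <-> F = F
~G = ~F = T
((D -> V) <-> ~S) -> ~G = F -> T = T
~(((D -> V) <-> ~S) -> ~G) = ~T = F
So S2 is false.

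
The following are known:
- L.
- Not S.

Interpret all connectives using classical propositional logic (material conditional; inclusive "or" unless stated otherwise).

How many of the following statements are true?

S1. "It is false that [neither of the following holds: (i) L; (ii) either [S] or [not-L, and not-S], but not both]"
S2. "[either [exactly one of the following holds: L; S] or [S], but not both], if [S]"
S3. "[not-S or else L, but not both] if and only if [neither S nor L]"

S1: In symbols: not (L nor (S xor (not L and not S)))

not L = not True = False
not S = not False = True
not L and not S = False and True = False
S xor (not L and not S) = False xor False = False
L nor (S xor (not L and not S)) = True nor False = False
not (L nor (S xor (not L and not S))) = not False = True
So S1 is true.

S2: In symbols: S -> ((L xor S) xor S)

L xor S = True xor False = True
(L xor S) xor S = True xor False = True
S -> ((L xor S) xor S) = False -> True = True
Thus S2 is true.

S3: This is (not S xor L) iff (S nor L).

not S = not False = True
not S xor L = True xor True = False
S nor L = False nor True = False
(not S xor L) iff (S nor L) = False iff False = True
Hence S3 is true.

Count: 3.

3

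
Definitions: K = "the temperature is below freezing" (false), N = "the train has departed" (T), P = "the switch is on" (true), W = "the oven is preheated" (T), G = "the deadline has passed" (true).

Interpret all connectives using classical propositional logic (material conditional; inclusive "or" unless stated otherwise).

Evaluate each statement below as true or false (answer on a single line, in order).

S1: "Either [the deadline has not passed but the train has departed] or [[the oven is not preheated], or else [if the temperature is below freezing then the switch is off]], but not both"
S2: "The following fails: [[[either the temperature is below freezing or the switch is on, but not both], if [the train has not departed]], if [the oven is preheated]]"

S1: Parsed as (~G & N) xor (~W | (K -> ~P))

~G = ~T = F
~G & N = F & T = F
~W = ~T = F
~P = ~T = F
K -> ~P = F -> F = T
~W | (K -> ~P) = F | T = T
(~G & N) xor (~W | (K -> ~P)) = F xor T = T
So S1 is true.

S2: Formalization: ~(W -> (~N -> (K xor P)))

~N = ~T = F
K xor P = F xor T = T
~N -> (K xor P) = F -> T = T
W -> (~N -> (K xor P)) = T -> T = T
~(W -> (~N -> (K xor P))) = ~T = F
Hence S2 is false.

S1 true / S2 false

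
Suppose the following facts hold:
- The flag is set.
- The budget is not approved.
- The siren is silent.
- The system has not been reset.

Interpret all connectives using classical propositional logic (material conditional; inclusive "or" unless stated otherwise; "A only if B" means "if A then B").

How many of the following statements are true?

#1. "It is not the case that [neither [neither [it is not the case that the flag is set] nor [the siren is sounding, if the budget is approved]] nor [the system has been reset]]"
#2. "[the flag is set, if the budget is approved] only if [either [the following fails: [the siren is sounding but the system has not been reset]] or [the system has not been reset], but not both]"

Let K = "the flag is set" (T), U = "the budget is approved" (F), M = "the siren is sounding" (F), D = "the system has been reset" (F).

#1: In symbols: ~((~K nor (U -> M)) nor D)

~K = ~T = F
U -> M = F -> F = T
~K nor (U -> M) = F nor T = F
(~K nor (U -> M)) nor D = F nor F = T
~((~K nor (U -> M)) nor D) = ~T = F
Thus #1 is false.

#2: In symbols: (U -> K) -> (~(M & ~D) xor ~D)

U -> K = F -> T = T
~D = ~F = T
M & ~D = F & T = F
~(M & ~D) = ~F = T
~D = ~F = T
~(M & ~D) xor ~D = T xor T = F
(U -> K) -> (~(M & ~D) xor ~D) = T -> F = F
So #2 is false.

Count: 0.

0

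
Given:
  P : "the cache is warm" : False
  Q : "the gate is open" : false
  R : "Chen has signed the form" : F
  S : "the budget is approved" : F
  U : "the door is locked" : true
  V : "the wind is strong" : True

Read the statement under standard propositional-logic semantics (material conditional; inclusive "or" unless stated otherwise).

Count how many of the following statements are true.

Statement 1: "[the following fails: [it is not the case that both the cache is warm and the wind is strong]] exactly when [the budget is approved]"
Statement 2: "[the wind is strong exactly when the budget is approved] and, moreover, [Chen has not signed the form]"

Statement 1: Parsed as not (P nand V) iff S

P nand V = False nand True = True
not (P nand V) = not True = False
not (P nand V) iff S = False iff False = True
Thus Statement 1 is true.

Statement 2: Formalization: (V iff S) and not R

V iff S = True iff False = False
not R = not False = True
(V iff S) and not R = False and True = False
Thus Statement 2 is false.

1 of the 2 statements is true (Statement 1).

1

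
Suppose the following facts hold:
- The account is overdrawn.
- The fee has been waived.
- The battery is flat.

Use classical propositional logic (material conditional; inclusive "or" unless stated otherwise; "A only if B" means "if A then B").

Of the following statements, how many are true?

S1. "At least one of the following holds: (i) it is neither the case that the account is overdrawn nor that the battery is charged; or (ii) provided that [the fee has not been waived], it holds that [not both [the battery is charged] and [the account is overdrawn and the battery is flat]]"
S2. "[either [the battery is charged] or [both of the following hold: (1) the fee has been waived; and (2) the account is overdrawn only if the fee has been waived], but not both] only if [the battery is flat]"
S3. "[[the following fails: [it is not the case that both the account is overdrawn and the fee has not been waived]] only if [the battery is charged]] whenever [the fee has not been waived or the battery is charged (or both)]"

Let R = "the account is overdrawn" (T), Q = "the battery is charged" (F), H = "the fee has been waived" (T).

S1: In symbols: (R ↓ Q) ∨ (¬H → (Q ↑ (R ∧ ¬Q)))

R ↓ Q = T ↓ F = F
¬H = ¬T = F
¬Q = ¬F = T
R ∧ ¬Q = T ∧ T = T
Q ↑ (R ∧ ¬Q) = F ↑ T = T
¬H → (Q ↑ (R ∧ ¬Q)) = F → T = T
(R ↓ Q) ∨ (¬H → (Q ↑ (R ∧ ¬Q))) = F ∨ T = T
Thus S1 is true.

S2: Parsed as (Q ⊕ (H ∧ (R → H))) → ¬Q

R → H = T → T = T
H ∧ (R → H) = T ∧ T = T
Q ⊕ (H ∧ (R → H)) = F ⊕ T = T
¬Q = ¬F = T
(Q ⊕ (H ∧ (R → H))) → ¬Q = T → T = T
Hence S2 is true.

S3: This is (¬H ∨ Q) → (¬(R ↑ ¬H) → Q).

¬H = ¬T = F
¬H ∨ Q = F ∨ F = F
¬H = ¬T = F
R ↑ ¬H = T ↑ F = T
¬(R ↑ ¬H) = ¬T = F
¬(R ↑ ¬H) → Q = F → F = T
(¬H ∨ Q) → (¬(R ↑ ¬H) → Q) = F → T = T
So S3 is true.

Count: 3.

3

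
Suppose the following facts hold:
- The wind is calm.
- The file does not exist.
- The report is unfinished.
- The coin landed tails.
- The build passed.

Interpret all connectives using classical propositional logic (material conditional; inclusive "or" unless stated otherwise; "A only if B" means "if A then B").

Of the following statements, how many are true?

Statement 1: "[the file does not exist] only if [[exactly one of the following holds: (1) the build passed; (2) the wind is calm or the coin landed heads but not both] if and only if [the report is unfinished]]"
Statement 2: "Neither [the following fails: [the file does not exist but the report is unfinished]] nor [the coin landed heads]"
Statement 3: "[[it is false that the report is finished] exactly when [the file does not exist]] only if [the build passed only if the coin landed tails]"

Let S = "the file exists" (F), N = "the build passed" (T), W = "the wind is strong" (F), K = "the coin landed heads" (F), V = "the report is finished" (F).

Statement 1: Parsed as ~S -> ((N xor (~W xor K)) <-> ~V)

~S = ~F = T
~W = ~F = T
~W xor K = T xor F = T
N xor (~W xor K) = T xor T = F
~V = ~F = T
(N xor (~W xor K)) <-> ~V = F <-> T = F
~S -> ((N xor (~W xor K)) <-> ~V) = T -> F = F
Thus Statement 1 is false.

Statement 2: Formalization: ~(~S & ~V) nor K

~S = ~F = T
~V = ~F = T
~S & ~V = T & T = T
~(~S & ~V) = ~T = F
~(~S & ~V) nor K = F nor F = T
Thus Statement 2 is true.

Statement 3: This is (~V <-> ~S) -> (N -> ~K).

~V = ~F = T
~S = ~F = T
~V <-> ~S = T <-> T = T
~K = ~F = T
N -> ~K = T -> T = T
(~V <-> ~S) -> (N -> ~K) = T -> T = T
So Statement 3 is true.

True statements: 2 (Statement 2, Statement 3).

2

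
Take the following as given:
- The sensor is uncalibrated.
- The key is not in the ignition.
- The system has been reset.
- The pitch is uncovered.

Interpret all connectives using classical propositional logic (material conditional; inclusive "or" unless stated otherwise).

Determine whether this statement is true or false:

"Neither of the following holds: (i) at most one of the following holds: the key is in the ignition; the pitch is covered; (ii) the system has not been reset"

The statement is false.

Let Q = "the key is in the ignition" (False), S = "the pitch is covered" (False), R = "the system has been reset" (True).
Formalization: (Q nand S) nor not R

Q nand S = False nand False = True
not R = not True = False
(Q nand S) nor not R = True nor False = False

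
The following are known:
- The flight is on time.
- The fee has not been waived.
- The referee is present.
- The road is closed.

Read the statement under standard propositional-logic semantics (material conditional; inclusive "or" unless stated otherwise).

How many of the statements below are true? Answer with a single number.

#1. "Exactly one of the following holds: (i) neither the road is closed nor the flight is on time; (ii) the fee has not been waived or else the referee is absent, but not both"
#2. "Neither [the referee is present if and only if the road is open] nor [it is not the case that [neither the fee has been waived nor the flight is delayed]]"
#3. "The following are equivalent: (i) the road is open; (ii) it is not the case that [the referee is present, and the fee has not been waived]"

Let D = "the road is closed" (True), U = "the flight is delayed" (False), R = "the fee has been waived" (False), K = "the referee is present" (True).

#1: Parsed as (D nor not U) xor (not R xor not K)

not U = not False = True
D nor not U = True nor True = False
not R = not False = True
not K = not True = False
not R xor not K = True xor False = True
(D nor not U) xor (not R xor not K) = False xor True = True
So #1 is true.

#2: Parsed as (K iff not D) nor not (R nor U)

not D = not True = False
K iff not D = True iff False = False
R nor U = False nor False = True
not (R nor U) = not True = False
(K iff not D) nor not (R nor U) = False nor False = True
So #2 is true.

#3: Formalization: not D iff not (K and not R)

not D = not True = False
not R = not False = True
K and not R = True and True = True
not (K and not R) = not True = False
not D iff not (K and not R) = False iff False = True
Thus #3 is true.

3 of the 3 statements are true (#1, #2, #3).

3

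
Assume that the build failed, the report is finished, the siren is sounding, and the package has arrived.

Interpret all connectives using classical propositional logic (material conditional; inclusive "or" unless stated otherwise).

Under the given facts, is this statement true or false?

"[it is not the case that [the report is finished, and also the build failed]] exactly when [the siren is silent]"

True

Let Q = "the report is finished" (T), P = "the build passed" (F), R = "the siren is sounding" (T).
Parsed as ~(Q & ~P) <-> ~R

~P = ~F = T
Q & ~P = T & T = T
~(Q & ~P) = ~T = F
~R = ~T = F
~(Q & ~P) <-> ~R = F <-> F = T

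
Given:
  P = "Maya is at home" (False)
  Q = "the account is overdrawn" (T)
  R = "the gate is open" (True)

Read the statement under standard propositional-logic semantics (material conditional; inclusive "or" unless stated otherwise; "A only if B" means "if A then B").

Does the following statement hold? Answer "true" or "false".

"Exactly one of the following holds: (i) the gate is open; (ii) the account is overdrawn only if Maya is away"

The statement is false.

In symbols: R ⊕ (Q → ¬P)

¬P = ¬F = T
Q → ¬P = T → T = T
R ⊕ (Q → ¬P) = T ⊕ T = F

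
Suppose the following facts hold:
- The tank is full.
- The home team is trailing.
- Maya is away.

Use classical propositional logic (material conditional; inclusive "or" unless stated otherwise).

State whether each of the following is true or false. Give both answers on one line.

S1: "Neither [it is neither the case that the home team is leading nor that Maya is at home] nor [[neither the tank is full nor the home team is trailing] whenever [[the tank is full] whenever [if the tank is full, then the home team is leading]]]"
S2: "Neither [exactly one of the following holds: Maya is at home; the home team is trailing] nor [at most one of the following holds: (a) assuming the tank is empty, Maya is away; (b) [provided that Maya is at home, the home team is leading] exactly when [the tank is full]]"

Let Q = "the home team is leading" (False), R = "Maya is at home" (False), P = "the tank is full" (True).

S1: Formalization: (Q nor R) nor (((P -> Q) -> P) -> (P nor not Q))

Q nor R = False nor False = True
P -> Q = True -> False = False
(P -> Q) -> P = False -> True = True
not Q = not False = True
P nor not Q = True nor True = False
((P -> Q) -> P) -> (P nor not Q) = True -> False = False
(Q nor R) nor (((P -> Q) -> P) -> (P nor not Q)) = True nor False = False
Thus S1 is false.

S2: This is (R xor not Q) nor ((not P -> not R) nand ((R -> Q) iff P)).

not Q = not False = True
R xor not Q = False xor True = True
not P = not True = False
not R = not False = True
not P -> not R = False -> True = True
R -> Q = False -> False = True
(R -> Q) iff P = True iff True = True
(not P -> not R) nand ((R -> Q) iff P) = True nand True = False
(R xor not Q) nor ((not P -> not R) nand ((R -> Q) iff P)) = True nor False = False
Hence S2 is false.

S1 False, S2 False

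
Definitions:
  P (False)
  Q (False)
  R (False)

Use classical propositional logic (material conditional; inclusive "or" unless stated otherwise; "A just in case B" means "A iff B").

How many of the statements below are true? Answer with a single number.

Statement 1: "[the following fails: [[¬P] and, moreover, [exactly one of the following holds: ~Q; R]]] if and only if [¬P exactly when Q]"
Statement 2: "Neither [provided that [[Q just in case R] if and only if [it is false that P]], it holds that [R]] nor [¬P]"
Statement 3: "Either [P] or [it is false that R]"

2

Statement 1: In symbols: ¬(¬P ∧ (¬Q ⊕ R)) ↔ (¬P ↔ Q)

¬P = ¬F = T
¬Q = ¬F = T
¬Q ⊕ R = T ⊕ F = T
¬P ∧ (¬Q ⊕ R) = T ∧ T = T
¬(¬P ∧ (¬Q ⊕ R)) = ¬T = F
¬P = ¬F = T
¬P ↔ Q = T ↔ F = F
¬(¬P ∧ (¬Q ⊕ R)) ↔ (¬P ↔ Q) = F ↔ F = T
Thus Statement 1 is true.

Statement 2: In symbols: (((Q ↔ R) ↔ ¬P) → R) ↓ ¬P

Q ↔ R = F ↔ F = T
¬P = ¬F = T
(Q ↔ R) ↔ ¬P = T ↔ T = T
((Q ↔ R) ↔ ¬P) → R = T → F = F
¬P = ¬F = T
(((Q ↔ R) ↔ ¬P) → R) ↓ ¬P = F ↓ T = F
So Statement 2 is false.

Statement 3: Formalization: P ∨ ¬R

¬R = ¬F = T
P ∨ ¬R = F ∨ T = T
So Statement 3 is true.

Count: 2.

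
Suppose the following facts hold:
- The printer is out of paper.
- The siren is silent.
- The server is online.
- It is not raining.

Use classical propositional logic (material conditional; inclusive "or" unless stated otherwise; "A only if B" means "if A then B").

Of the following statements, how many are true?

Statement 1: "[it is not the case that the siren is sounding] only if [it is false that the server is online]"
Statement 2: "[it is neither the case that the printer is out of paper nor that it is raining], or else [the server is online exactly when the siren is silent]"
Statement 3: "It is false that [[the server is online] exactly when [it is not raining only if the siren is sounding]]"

Let Q = "the siren is sounding" (F), R = "the server is online" (T), P = "the printer has paper" (F), S = "it is raining" (F).

Statement 1: Formalization: ~Q -> ~R

~Q = ~F = T
~R = ~T = F
~Q -> ~R = T -> F = F
So Statement 1 is false.

Statement 2: Formalization: (~P nor S) | (R <-> ~Q)

~P = ~F = T
~P nor S = T nor F = F
~Q = ~F = T
R <-> ~Q = T <-> T = T
(~P nor S) | (R <-> ~Q) = F | T = T
So Statement 2 is true.

Statement 3: Formalization: ~(R <-> (~S -> Q))

~S = ~F = T
~S -> Q = T -> F = F
R <-> (~S -> Q) = T <-> F = F
~(R <-> (~S -> Q)) = ~F = T
Hence Statement 3 is true.

True statements: 2 (Statement 2, Statement 3).

2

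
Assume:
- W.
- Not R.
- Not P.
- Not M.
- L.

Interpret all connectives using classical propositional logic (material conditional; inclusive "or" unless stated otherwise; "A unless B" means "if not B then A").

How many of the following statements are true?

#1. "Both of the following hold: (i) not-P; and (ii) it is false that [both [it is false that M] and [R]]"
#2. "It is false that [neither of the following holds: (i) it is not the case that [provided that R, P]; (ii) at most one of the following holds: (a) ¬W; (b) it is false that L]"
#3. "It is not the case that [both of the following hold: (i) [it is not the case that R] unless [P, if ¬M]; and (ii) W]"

#1: Formalization: ¬P ∧ ¬(¬M ∧ R)

¬P = ¬F = T
¬M = ¬F = T
¬M ∧ R = T ∧ F = F
¬(¬M ∧ R) = ¬F = T
¬P ∧ ¬(¬M ∧ R) = T ∧ T = T
Thus #1 is true.

#2: Parsed as ¬(¬(R → P) ↓ (¬W ↑ ¬L))

R → P = F → F = T
¬(R → P) = ¬T = F
¬W = ¬T = F
¬L = ¬T = F
¬W ↑ ¬L = F ↑ F = T
¬(R → P) ↓ (¬W ↑ ¬L) = F ↓ T = F
¬(¬(R → P) ↓ (¬W ↑ ¬L)) = ¬F = T
So #2 is true.

#3: In symbols: ¬((¬R ∨ (¬M → P)) ∧ W)

¬R = ¬F = T
¬M = ¬F = T
¬M → P = T → F = F
¬R ∨ (¬M → P) = T ∨ F = T
(¬R ∨ (¬M → P)) ∧ W = T ∧ T = T
¬((¬R ∨ (¬M → P)) ∧ W) = ¬T = F
Hence #3 is false.

Count: 2.

2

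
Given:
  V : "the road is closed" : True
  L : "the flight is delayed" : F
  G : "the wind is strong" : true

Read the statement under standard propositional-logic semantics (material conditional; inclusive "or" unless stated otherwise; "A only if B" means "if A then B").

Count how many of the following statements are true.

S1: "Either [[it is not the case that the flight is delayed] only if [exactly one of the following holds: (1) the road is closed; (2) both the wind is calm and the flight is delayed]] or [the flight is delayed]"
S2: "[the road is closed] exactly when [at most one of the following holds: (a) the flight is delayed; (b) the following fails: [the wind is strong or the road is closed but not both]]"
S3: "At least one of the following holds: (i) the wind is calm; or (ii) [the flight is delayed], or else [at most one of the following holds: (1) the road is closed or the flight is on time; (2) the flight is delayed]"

S1: This is (~L -> (V xor (~G & L))) | L.

~L = ~F = T
~G = ~T = F
~G & L = F & F = F
V xor (~G & L) = T xor F = T
~L -> (V xor (~G & L)) = T -> T = T
(~L -> (V xor (~G & L))) | L = T | F = T
Thus S1 is true.

S2: Formalization: V <-> (L nand ~(G xor V))

G xor V = T xor T = F
~(G xor V) = ~F = T
L nand ~(G xor V) = F nand T = T
V <-> (L nand ~(G xor V)) = T <-> T = T
So S2 is true.

S3: This is ~G | (L | ((V | ~L) nand L)).

~G = ~T = F
~L = ~F = T
V | ~L = T | T = T
(V | ~L) nand L = T nand F = T
L | ((V | ~L) nand L) = F | T = T
~G | (L | ((V | ~L) nand L)) = F | T = T
Thus S3 is true.

True statements: 3 (S1, S2, S3).

3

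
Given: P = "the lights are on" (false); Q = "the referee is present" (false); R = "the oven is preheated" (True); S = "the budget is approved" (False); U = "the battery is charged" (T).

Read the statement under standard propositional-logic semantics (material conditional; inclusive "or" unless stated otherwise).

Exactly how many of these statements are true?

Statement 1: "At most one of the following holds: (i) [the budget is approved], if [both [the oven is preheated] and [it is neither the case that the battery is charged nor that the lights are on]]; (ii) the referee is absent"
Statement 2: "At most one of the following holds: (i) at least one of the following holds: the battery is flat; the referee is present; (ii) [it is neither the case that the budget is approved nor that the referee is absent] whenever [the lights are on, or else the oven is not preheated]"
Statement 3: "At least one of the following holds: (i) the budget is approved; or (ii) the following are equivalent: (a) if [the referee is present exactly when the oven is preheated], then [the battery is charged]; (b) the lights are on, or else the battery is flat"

Statement 1: Formalization: ((R & (U nor P)) -> S) nand ~Q

U nor P = T nor F = F
R & (U nor P) = T & F = F
(R & (U nor P)) -> S = F -> F = T
~Q = ~F = T
((R & (U nor P)) -> S) nand ~Q = T nand T = F
Thus Statement 1 is false.

Statement 2: Parsed as (~U | Q) nand ((P | ~R) -> (S nor ~Q))

~U = ~T = F
~U | Q = F | F = F
~R = ~T = F
P | ~R = F | F = F
~Q = ~F = T
S nor ~Q = F nor T = F
(P | ~R) -> (S nor ~Q) = F -> F = T
(~U | Q) nand ((P | ~R) -> (S nor ~Q)) = F nand T = T
Hence Statement 2 is true.

Statement 3: This is S | (((Q <-> R) -> U) <-> (P | ~U)).

Q <-> R = F <-> T = F
(Q <-> R) -> U = F -> T = T
~U = ~T = F
P | ~U = F | F = F
((Q <-> R) -> U) <-> (P | ~U) = T <-> F = F
S | (((Q <-> R) -> U) <-> (P | ~U)) = F | F = F
So Statement 3 is false.

Count: 1.

1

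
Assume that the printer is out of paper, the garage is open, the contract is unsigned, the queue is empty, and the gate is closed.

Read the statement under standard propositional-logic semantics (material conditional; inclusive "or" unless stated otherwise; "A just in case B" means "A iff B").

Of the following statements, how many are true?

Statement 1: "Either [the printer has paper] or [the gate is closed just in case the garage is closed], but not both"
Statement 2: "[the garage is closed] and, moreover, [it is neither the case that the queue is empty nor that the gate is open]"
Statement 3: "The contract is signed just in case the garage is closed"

1

Let G = "the printer has paper" (F), V = "the gate is open" (F), N = "the garage is closed" (F), L = "the queue is empty" (T), M = "the contract is signed" (F).

Statement 1: This is G ⊕ (¬V ↔ N).

¬V = ¬F = T
¬V ↔ N = T ↔ F = F
G ⊕ (¬V ↔ N) = F ⊕ F = F
Thus Statement 1 is false.

Statement 2: Formalization: N ∧ (L ↓ V)

L ↓ V = T ↓ F = F
N ∧ (L ↓ V) = F ∧ F = F
Hence Statement 2 is false.

Statement 3: Formalization: M ↔ N

M ↔ N = F ↔ F = T
Thus Statement 3 is true.

True statements: 1.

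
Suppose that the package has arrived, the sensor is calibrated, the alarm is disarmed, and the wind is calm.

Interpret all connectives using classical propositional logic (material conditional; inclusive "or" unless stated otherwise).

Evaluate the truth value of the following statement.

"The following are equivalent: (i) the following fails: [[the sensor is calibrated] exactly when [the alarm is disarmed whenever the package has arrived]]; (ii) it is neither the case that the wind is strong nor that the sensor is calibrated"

Let W = "the sensor is calibrated" (True), D = "the package has arrived" (True), N = "the alarm is armed" (False), H = "the wind is strong" (False).
Parsed as not (W iff (D -> not N)) iff (H nor W)

not N = not False = True
D -> not N = True -> True = True
W iff (D -> not N) = True iff True = True
not (W iff (D -> not N)) = not True = False
H nor W = False nor True = False
not (W iff (D -> not N)) iff (H nor W) = False iff False = True

True.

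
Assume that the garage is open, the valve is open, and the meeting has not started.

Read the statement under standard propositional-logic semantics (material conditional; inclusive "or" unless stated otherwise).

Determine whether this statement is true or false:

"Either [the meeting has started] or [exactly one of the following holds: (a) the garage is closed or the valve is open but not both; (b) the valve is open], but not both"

Let R = "the meeting has started" (False), P = "the garage is closed" (False), Q = "the valve is open" (True).
Formalization: R xor ((P xor Q) xor Q)

P xor Q = False xor True = True
(P xor Q) xor Q = True xor True = False
R xor ((P xor Q) xor Q) = False xor False = False

False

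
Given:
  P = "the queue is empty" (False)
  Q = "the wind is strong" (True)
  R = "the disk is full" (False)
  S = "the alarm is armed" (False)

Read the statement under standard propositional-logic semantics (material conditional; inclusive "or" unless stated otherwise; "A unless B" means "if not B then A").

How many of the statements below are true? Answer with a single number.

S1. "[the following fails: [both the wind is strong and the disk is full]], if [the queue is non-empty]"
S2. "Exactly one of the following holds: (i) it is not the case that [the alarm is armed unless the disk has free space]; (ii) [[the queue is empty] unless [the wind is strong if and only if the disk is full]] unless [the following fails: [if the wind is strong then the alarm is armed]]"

S1: This is ~P -> ~(Q & R).

~P = ~F = T
Q & R = T & F = F
~(Q & R) = ~F = T
~P -> ~(Q & R) = T -> T = T
So S1 is true.

S2: This is ~(S | ~R) xor ((P | (Q <-> R)) | ~(Q -> S)).

~R = ~F = T
S | ~R = F | T = T
~(S | ~R) = ~T = F
Q <-> R = T <-> F = F
P | (Q <-> R) = F | F = F
Q -> S = T -> F = F
~(Q -> S) = ~F = T
(P | (Q <-> R)) | ~(Q -> S) = F | T = T
~(S | ~R) xor ((P | (Q <-> R)) | ~(Q -> S)) = F xor T = T
Thus S2 is true.

True statements: 2 (S1, S2).

2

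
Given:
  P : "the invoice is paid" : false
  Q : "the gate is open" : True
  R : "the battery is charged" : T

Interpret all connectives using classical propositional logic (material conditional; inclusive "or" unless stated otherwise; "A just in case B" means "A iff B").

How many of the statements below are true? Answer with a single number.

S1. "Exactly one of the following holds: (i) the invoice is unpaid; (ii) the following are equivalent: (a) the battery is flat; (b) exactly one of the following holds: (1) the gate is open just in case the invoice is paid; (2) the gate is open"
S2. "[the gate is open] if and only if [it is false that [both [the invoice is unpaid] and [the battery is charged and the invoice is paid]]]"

S1: In symbols: ~P xor (~R <-> ((Q <-> P) xor Q))

~P = ~F = T
~R = ~T = F
Q <-> P = T <-> F = F
(Q <-> P) xor Q = F xor T = T
~R <-> ((Q <-> P) xor Q) = F <-> T = F
~P xor (~R <-> ((Q <-> P) xor Q)) = T xor F = T
So S1 is true.

S2: In symbols: Q <-> ~(~P & (R & P))

~P = ~F = T
R & P = T & F = F
~P & (R & P) = T & F = F
~(~P & (R & P)) = ~F = T
Q <-> ~(~P & (R & P)) = T <-> T = T
Thus S2 is true.

True statements: 2 (S1, S2).

2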